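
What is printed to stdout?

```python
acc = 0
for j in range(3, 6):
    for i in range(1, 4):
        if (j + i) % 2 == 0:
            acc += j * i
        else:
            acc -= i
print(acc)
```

32

j=3,i=1: even sum, acc = 0+3 = 3
j=3,i=2: odd sum, acc = 3-2 = 1
j=3,i=3: even sum, acc = 1+9 = 10
j=4,i=1: odd sum, acc = 10-1 = 9
j=4,i=2: even sum, acc = 9+8 = 17
j=4,i=3: odd sum, acc = 17-3 = 14
j=5,i=1: even sum, acc = 14+5 = 19
j=5,i=2: odd sum, acc = 19-2 = 17
j=5,i=3: even sum, acc = 17+15 = 32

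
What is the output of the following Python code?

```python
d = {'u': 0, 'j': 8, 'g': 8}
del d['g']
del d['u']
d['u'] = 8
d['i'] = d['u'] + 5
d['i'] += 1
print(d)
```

del 'g' → {'u': 0, 'j': 8}
del 'u' → {'j': 8}
d['u'] = 8 → {'j': 8, 'u': 8}
d['i'] = d['u']+5 = 13 → {'j': 8, 'u': 8, 'i': 13}
d['i'] = 13+1 = 14 → {'j': 8, 'u': 8, 'i': 14}

{'j': 8, 'u': 8, 'i': 14}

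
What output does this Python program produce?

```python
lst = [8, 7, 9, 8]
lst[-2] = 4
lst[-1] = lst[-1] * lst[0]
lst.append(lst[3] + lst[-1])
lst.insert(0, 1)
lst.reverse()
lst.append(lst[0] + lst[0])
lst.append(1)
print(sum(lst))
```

469

lst[-2] = 4 → [8, 7, 4, 8]
lst[-1] = lst[-1]*lst[0] = 8*8 = 64 → [8, 7, 4, 64]
append lst[3]+lst[-1] = 64+64 = 128 → [8, 7, 4, 64, 128]
insert 1 at 0 → [1, 8, 7, 4, 64, 128]
reverse → [128, 64, 4, 7, 8, 1]
append lst[0]+lst[0] = 128+128 = 256 → [128, 64, 4, 7, 8, 1, 256]
append 1 → [128, 64, 4, 7, 8, 1, 256, 1]
sum = 469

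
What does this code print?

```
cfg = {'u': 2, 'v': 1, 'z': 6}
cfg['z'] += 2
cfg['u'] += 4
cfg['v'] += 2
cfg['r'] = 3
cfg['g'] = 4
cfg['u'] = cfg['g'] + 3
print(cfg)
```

{'u': 7, 'v': 3, 'z': 8, 'r': 3, 'g': 4}

cfg['z'] = 6+2 = 8 → {'u': 2, 'v': 1, 'z': 8}
cfg['u'] = 2+4 = 6 → {'u': 6, 'v': 1, 'z': 8}
cfg['v'] = 1+2 = 3 → {'u': 6, 'v': 3, 'z': 8}
cfg['r'] = 3 → {'u': 6, 'v': 3, 'z': 8, 'r': 3}
cfg['g'] = 4 → {'u': 6, 'v': 3, 'z': 8, 'r': 3, 'g': 4}
cfg['u'] = cfg['g']+3 = 7 → {'u': 7, 'v': 3, 'z': 8, 'r': 3, 'g': 4}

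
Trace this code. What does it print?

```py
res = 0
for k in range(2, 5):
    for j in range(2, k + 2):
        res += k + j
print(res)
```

k=2,j=2: res = 0+4 = 4
k=2,j=3: res = 4+5 = 9
k=3,j=2: res = 9+5 = 14
k=3,j=3: res = 14+6 = 20
k=3,j=4: res = 20+7 = 27
k=4,j=2: res = 27+6 = 33
k=4,j=3: res = 33+7 = 40
k=4,j=4: res = 40+8 = 48
k=4,j=5: res = 48+9 = 57

57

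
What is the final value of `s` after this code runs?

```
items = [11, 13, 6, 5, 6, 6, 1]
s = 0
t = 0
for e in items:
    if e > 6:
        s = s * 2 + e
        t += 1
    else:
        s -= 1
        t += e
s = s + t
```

e=11: >6, s = 0*2+11 = 11; t=1
e=13: >6, s = 11*2+13 = 35; t=2
e=6: not >6, s = 35-1 = 34; t=8
e=5: not >6, s = 34-1 = 33; t=13
e=6: not >6, s = 33-1 = 32; t=19
e=6: not >6, s = 32-1 = 31; t=25
e=1: not >6, s = 31-1 = 30; t=26
s+t = 30+26 = 56

56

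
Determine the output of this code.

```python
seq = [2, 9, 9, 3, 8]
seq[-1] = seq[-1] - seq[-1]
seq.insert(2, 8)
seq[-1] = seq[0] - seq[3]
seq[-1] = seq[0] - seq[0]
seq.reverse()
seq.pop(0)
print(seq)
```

seq[-1] = seq[-1]-seq[-1] = 8-8 = 0 → [2, 9, 9, 3, 0]
insert 8 at 2 → [2, 9, 8, 9, 3, 0]
seq[-1] = seq[0]-seq[3] = 2-9 = -7 → [2, 9, 8, 9, 3, -7]
seq[-1] = seq[0]-seq[0] = 2-2 = 0 → [2, 9, 8, 9, 3, 0]
reverse → [0, 3, 9, 8, 9, 2]
pop(0) removes 0 → [3, 9, 8, 9, 2]

[3, 9, 8, 9, 2]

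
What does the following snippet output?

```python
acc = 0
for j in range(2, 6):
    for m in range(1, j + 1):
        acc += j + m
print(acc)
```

j=2,m=1: acc = 0+3 = 3
j=2,m=2: acc = 3+4 = 7
j=3,m=1: acc = 7+4 = 11
j=3,m=2: acc = 11+5 = 16
j=3,m=3: acc = 16+6 = 22
j=4,m=1: acc = 22+5 = 27
j=4,m=2: acc = 27+6 = 33
j=4,m=3: acc = 33+7 = 40
j=4,m=4: acc = 40+8 = 48
j=5,m=1: acc = 48+6 = 54
j=5,m=2: acc = 54+7 = 61
j=5,m=3: acc = 61+8 = 69
j=5,m=4: acc = 69+9 = 78
j=5,m=5: acc = 78+10 = 88

88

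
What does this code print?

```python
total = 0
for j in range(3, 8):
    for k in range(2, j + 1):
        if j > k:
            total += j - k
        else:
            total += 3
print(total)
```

50

j=3,k=2: 3>2, total = 0+1 = 1
j=3,k=3: not 3>3, total = 1+3 = 4
j=4,k=2: 4>2, total = 4+2 = 6
j=4,k=3: 4>3, total = 6+1 = 7
j=4,k=4: not 4>4, total = 7+3 = 10
j=5,k=2: 5>2, total = 10+3 = 13
j=5,k=3: 5>3, total = 13+2 = 15
j=5,k=4: 5>4, total = 15+1 = 16
j=5,k=5: not 5>5, total = 16+3 = 19
j=6,k=2: 6>2, total = 19+4 = 23
j=6,k=3: 6>3, total = 23+3 = 26
j=6,k=4: 6>4, total = 26+2 = 28
j=6,k=5: 6>5, total = 28+1 = 29
j=6,k=6: not 6>6, total = 29+3 = 32
j=7,k=2: 7>2, total = 32+5 = 37
j=7,k=3: 7>3, total = 37+4 = 41
j=7,k=4: 7>4, total = 41+3 = 44
j=7,k=5: 7>5, total = 44+2 = 46
j=7,k=6: 7>6, total = 46+1 = 47
j=7,k=7: not 7>7, total = 47+3 = 50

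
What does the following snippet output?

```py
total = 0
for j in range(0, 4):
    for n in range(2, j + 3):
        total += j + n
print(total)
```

50

j=0,n=2: total = 0+2 = 2
j=1,n=2: total = 2+3 = 5
j=1,n=3: total = 5+4 = 9
j=2,n=2: total = 9+4 = 13
j=2,n=3: total = 13+5 = 18
j=2,n=4: total = 18+6 = 24
j=3,n=2: total = 24+5 = 29
j=3,n=3: total = 29+6 = 35
j=3,n=4: total = 35+7 = 42
j=3,n=5: total = 42+8 = 50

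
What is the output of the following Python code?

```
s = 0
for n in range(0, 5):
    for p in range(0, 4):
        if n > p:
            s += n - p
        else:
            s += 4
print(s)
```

60

n=0,p=0: not 0>0, s = 0+4 = 4
n=0,p=1: not 0>1, s = 4+4 = 8
n=0,p=2: not 0>2, s = 8+4 = 12
n=0,p=3: not 0>3, s = 12+4 = 16
n=1,p=0: 1>0, s = 16+1 = 17
n=1,p=1: not 1>1, s = 17+4 = 21
n=1,p=2: not 1>2, s = 21+4 = 25
n=1,p=3: not 1>3, s = 25+4 = 29
n=2,p=0: 2>0, s = 29+2 = 31
n=2,p=1: 2>1, s = 31+1 = 32
n=2,p=2: not 2>2, s = 32+4 = 36
n=2,p=3: not 2>3, s = 36+4 = 40
n=3,p=0: 3>0, s = 40+3 = 43
n=3,p=1: 3>1, s = 43+2 = 45
n=3,p=2: 3>2, s = 45+1 = 46
n=3,p=3: not 3>3, s = 46+4 = 50
n=4,p=0: 4>0, s = 50+4 = 54
n=4,p=1: 4>1, s = 54+3 = 57
n=4,p=2: 4>2, s = 57+2 = 59
n=4,p=3: 4>3, s = 59+1 = 60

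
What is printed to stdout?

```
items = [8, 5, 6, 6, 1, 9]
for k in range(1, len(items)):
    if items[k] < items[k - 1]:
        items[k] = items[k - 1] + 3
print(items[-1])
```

23

k=1: 5<8, items[1] = 8+3 = 11 → [8, 11, 6, 6, 1, 9]
k=2: 6<11, items[2] = 11+3 = 14 → [8, 11, 14, 6, 1, 9]
k=3: 6<14, items[3] = 14+3 = 17 → [8, 11, 14, 17, 1, 9]
k=4: 1<17, items[4] = 17+3 = 20 → [8, 11, 14, 17, 20, 9]
k=5: 9<20, items[5] = 20+3 = 23 → [8, 11, 14, 17, 20, 23]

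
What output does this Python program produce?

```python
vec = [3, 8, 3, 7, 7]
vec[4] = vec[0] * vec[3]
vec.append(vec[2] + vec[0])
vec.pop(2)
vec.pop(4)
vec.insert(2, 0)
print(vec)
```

[3, 8, 0, 7, 21]

vec[4] = vec[0]*vec[3] = 3*7 = 21 → [3, 8, 3, 7, 21]
append vec[2]+vec[0] = 3+3 = 6 → [3, 8, 3, 7, 21, 6]
pop(2) removes 3 → [3, 8, 7, 21, 6]
pop(4) removes 6 → [3, 8, 7, 21]
insert 0 at 2 → [3, 8, 0, 7, 21]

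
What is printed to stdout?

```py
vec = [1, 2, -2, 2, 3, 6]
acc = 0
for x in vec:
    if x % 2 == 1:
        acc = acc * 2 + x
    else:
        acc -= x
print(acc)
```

x=1: odd, acc = 0*2+1 = 1
x=2: not odd, acc = 1-2 = -1
x=-2: not odd, acc = (-1)-(-2) = 1
x=2: not odd, acc = 1-2 = -1
x=3: odd, acc = (-1)*2+3 = 1
x=6: not odd, acc = 1-6 = -5

-5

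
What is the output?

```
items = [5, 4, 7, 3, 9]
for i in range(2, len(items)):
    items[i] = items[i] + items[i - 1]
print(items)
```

[5, 4, 11, 14, 23]

i=2: items[2] = 7+4 = 11 → [5, 4, 11, 3, 9]
i=3: items[3] = 3+11 = 14 → [5, 4, 11, 14, 9]
i=4: items[4] = 9+14 = 23 → [5, 4, 11, 14, 23]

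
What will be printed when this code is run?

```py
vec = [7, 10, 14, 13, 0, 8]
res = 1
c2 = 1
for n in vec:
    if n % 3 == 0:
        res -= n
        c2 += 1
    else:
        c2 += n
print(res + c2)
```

55

n=7: not %3==0; c2=8
n=10: not %3==0; c2=18
n=14: not %3==0; c2=32
n=13: not %3==0; c2=45
n=0: %3==0, res = 1-0 = 1; c2=46
n=8: not %3==0; c2=54
res+c2 = 1+54 = 55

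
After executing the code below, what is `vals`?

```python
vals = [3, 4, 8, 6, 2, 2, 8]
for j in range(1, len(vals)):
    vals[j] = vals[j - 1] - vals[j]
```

[3, -1, -9, -15, -17, -19, -27]

j=1: vals[1] = 3-4 = -1 → [3, -1, 8, 6, 2, 2, 8]
j=2: vals[2] = (-1)-8 = -9 → [3, -1, -9, 6, 2, 2, 8]
j=3: vals[3] = (-9)-6 = -15 → [3, -1, -9, -15, 2, 2, 8]
j=4: vals[4] = (-15)-2 = -17 → [3, -1, -9, -15, -17, 2, 8]
j=5: vals[5] = (-17)-2 = -19 → [3, -1, -9, -15, -17, -19, 8]
j=6: vals[6] = (-19)-8 = -27 → [3, -1, -9, -15, -17, -19, -27]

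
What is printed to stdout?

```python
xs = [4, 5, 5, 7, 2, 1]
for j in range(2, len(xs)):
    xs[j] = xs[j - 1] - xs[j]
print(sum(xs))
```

j=2: xs[2] = 5-5 = 0 → [4, 5, 0, 7, 2, 1]
j=3: xs[3] = 0-7 = -7 → [4, 5, 0, -7, 2, 1]
j=4: xs[4] = (-7)-2 = -9 → [4, 5, 0, -7, -9, 1]
j=5: xs[5] = (-9)-1 = -10 → [4, 5, 0, -7, -9, -10]
sum = -17

-17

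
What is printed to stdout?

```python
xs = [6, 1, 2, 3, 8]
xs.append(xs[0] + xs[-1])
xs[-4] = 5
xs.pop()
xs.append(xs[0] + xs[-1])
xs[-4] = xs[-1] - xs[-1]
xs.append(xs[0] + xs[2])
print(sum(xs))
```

38

append xs[0]+xs[-1] = 6+8 = 14 → [6, 1, 2, 3, 8, 14]
xs[-4] = 5 → [6, 1, 5, 3, 8, 14]
pop() removes 14 → [6, 1, 5, 3, 8]
append xs[0]+xs[-1] = 6+8 = 14 → [6, 1, 5, 3, 8, 14]
xs[-4] = xs[-1]-xs[-1] = 14-14 = 0 → [6, 1, 0, 3, 8, 14]
append xs[0]+xs[2] = 6+0 = 6 → [6, 1, 0, 3, 8, 14, 6]
sum = 38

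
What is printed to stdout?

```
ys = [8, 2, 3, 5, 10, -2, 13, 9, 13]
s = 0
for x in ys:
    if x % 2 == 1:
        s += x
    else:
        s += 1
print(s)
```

x=8: not odd, s = 0+1 = 1
x=2: not odd, s = 1+1 = 2
x=3: odd, s = 2+3 = 5
x=5: odd, s = 5+5 = 10
x=10: not odd, s = 10+1 = 11
x=-2: not odd, s = 11+1 = 12
x=13: odd, s = 12+13 = 25
x=9: odd, s = 25+9 = 34
x=13: odd, s = 34+13 = 47

47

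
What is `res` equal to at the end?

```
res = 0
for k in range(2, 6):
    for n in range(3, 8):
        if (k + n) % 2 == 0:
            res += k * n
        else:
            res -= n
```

130

k=2,n=3: odd sum, res = 0-3 = -3
k=2,n=4: even sum, res = (-3)+8 = 5
k=2,n=5: odd sum, res = 5-5 = 0
k=2,n=6: even sum, res = 0+12 = 12
k=2,n=7: odd sum, res = 12-7 = 5
k=3,n=3: even sum, res = 5+9 = 14
k=3,n=4: odd sum, res = 14-4 = 10
k=3,n=5: even sum, res = 10+15 = 25
k=3,n=6: odd sum, res = 25-6 = 19
k=3,n=7: even sum, res = 19+21 = 40
k=4,n=3: odd sum, res = 40-3 = 37
k=4,n=4: even sum, res = 37+16 = 53
k=4,n=5: odd sum, res = 53-5 = 48
k=4,n=6: even sum, res = 48+24 = 72
k=4,n=7: odd sum, res = 72-7 = 65
k=5,n=3: even sum, res = 65+15 = 80
k=5,n=4: odd sum, res = 80-4 = 76
k=5,n=5: even sum, res = 76+25 = 101
k=5,n=6: odd sum, res = 101-6 = 95
k=5,n=7: even sum, res = 95+35 = 130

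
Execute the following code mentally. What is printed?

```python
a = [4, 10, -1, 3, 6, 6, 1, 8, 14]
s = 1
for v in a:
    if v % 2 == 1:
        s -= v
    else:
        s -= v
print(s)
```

v=4: not odd, s = 1-4 = -3
v=10: not odd, s = (-3)-10 = -13
v=-1: odd, s = (-13)-(-1) = -12
v=3: odd, s = (-12)-3 = -15
v=6: not odd, s = (-15)-6 = -21
v=6: not odd, s = (-21)-6 = -27
v=1: odd, s = (-27)-1 = -28
v=8: not odd, s = (-28)-8 = -36
v=14: not odd, s = (-36)-14 = -50

-50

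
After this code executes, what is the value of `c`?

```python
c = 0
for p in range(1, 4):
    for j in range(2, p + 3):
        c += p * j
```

65

p=1,j=2: c = 0+2 = 2
p=1,j=3: c = 2+3 = 5
p=2,j=2: c = 5+4 = 9
p=2,j=3: c = 9+6 = 15
p=2,j=4: c = 15+8 = 23
p=3,j=2: c = 23+6 = 29
p=3,j=3: c = 29+9 = 38
p=3,j=4: c = 38+12 = 50
p=3,j=5: c = 50+15 = 65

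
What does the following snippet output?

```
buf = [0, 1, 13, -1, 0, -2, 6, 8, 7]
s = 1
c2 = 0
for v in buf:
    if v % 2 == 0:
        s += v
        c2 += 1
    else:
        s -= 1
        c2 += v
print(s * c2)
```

225

v=0: even, s = 1+0 = 1; c2=1
v=1: not even, s = 1-1 = 0; c2=2
v=13: not even, s = 0-1 = -1; c2=15
v=-1: not even, s = (-1)-1 = -2; c2=14
v=0: even, s = (-2)+0 = -2; c2=15
v=-2: even, s = (-2)+(-2) = -4; c2=16
v=6: even, s = (-4)+6 = 2; c2=17
v=8: even, s = 2+8 = 10; c2=18
v=7: not even, s = 10-1 = 9; c2=25
s*c2 = 9*25 = 225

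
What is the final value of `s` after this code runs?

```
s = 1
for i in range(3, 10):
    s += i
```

43

i=3: s = 1+3 = 4
i=4: s = 4+4 = 8
i=5: s = 8+5 = 13
i=6: s = 13+6 = 19
i=7: s = 19+7 = 26
i=8: s = 26+8 = 34
i=9: s = 34+9 = 43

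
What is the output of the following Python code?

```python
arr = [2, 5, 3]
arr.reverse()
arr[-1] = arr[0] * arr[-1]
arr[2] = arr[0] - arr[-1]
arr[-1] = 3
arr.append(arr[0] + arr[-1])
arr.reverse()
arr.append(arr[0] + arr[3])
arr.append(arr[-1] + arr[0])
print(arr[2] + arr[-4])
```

reverse → [3, 5, 2]
arr[-1] = arr[0]*arr[-1] = 3*2 = 6 → [3, 5, 6]
arr[2] = arr[0]-arr[-1] = 3-6 = -3 → [3, 5, -3]
arr[-1] = 3 → [3, 5, 3]
append arr[0]+arr[-1] = 3+3 = 6 → [3, 5, 3, 6]
reverse → [6, 3, 5, 3]
append arr[0]+arr[3] = 6+3 = 9 → [6, 3, 5, 3, 9]
append arr[-1]+arr[0] = 9+6 = 15 → [6, 3, 5, 3, 9, 15]
arr[2]+arr[-4] = 5+5 = 10

10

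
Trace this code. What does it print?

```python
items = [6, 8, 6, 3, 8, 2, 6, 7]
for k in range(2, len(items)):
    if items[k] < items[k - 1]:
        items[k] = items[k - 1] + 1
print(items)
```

k=2: 6<8, items[2] = 8+1 = 9 → [6, 8, 9, 3, 8, 2, 6, 7]
k=3: 3<9, items[3] = 9+1 = 10 → [6, 8, 9, 10, 8, 2, 6, 7]
k=4: 8<10, items[4] = 10+1 = 11 → [6, 8, 9, 10, 11, 2, 6, 7]
k=5: 2<11, items[5] = 11+1 = 12 → [6, 8, 9, 10, 11, 12, 6, 7]
k=6: 6<12, items[6] = 12+1 = 13 → [6, 8, 9, 10, 11, 12, 13, 7]
k=7: 7<13, items[7] = 13+1 = 14 → [6, 8, 9, 10, 11, 12, 13, 14]

[6, 8, 9, 10, 11, 12, 13, 14]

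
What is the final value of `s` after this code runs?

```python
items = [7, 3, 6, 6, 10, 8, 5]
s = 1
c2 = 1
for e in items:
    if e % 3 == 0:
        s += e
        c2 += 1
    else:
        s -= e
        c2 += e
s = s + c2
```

e=7: not %3==0, s = 1-7 = -6; c2=8
e=3: %3==0, s = (-6)+3 = -3; c2=9
e=6: %3==0, s = (-3)+6 = 3; c2=10
e=6: %3==0, s = 3+6 = 9; c2=11
e=10: not %3==0, s = 9-10 = -1; c2=21
e=8: not %3==0, s = (-1)-8 = -9; c2=29
e=5: not %3==0, s = (-9)-5 = -14; c2=34
s+c2 = (-14)+34 = 20

20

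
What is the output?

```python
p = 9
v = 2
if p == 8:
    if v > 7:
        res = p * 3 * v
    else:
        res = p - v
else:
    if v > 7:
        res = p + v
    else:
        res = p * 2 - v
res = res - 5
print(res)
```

p=9, v=2
p == 8 is False; v > 7 is False
→ res = p * 2 - v = 16
res = 16-5 = 11

11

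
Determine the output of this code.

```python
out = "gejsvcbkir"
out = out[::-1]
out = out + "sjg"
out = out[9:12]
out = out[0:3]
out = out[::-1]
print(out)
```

reverse → 'rikbcvsjeg'
+ 'sjg' → 'rikbcvsjegsjg'
slice [9:12] → 'gsj'
slice [0:3] → 'gsj'
reverse → 'jsg'

jsg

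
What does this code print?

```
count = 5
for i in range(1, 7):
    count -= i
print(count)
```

i=1: count = 5-1 = 4
i=2: count = 4-2 = 2
i=3: count = 2-3 = -1
i=4: count = (-1)-4 = -5
i=5: count = (-5)-5 = -10
i=6: count = (-10)-6 = -16

-16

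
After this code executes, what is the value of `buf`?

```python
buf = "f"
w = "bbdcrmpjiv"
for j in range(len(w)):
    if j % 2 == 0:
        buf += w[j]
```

j=0: add 'b' → 'fb'
j=1: skip
j=2: add 'd' → 'fbd'
j=3: skip
j=4: add 'r' → 'fbdr'
j=5: skip
j=6: add 'p' → 'fbdrp'
j=7: skip
j=8: add 'i' → 'fbdrpi'
j=9: skip

'fbdrpi'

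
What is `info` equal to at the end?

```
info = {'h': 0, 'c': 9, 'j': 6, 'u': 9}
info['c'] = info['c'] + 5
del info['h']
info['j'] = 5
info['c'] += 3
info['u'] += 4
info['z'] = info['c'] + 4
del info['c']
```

{'j': 5, 'u': 13, 'z': 21}

info['c'] = info['c']+5 = 14 → {'h': 0, 'c': 14, 'j': 6, 'u': 9}
del 'h' → {'c': 14, 'j': 6, 'u': 9}
info['j'] = 5 → {'c': 14, 'j': 5, 'u': 9}
info['c'] = 14+3 = 17 → {'c': 17, 'j': 5, 'u': 9}
info['u'] = 9+4 = 13 → {'c': 17, 'j': 5, 'u': 13}
info['z'] = info['c']+4 = 21 → {'c': 17, 'j': 5, 'u': 13, 'z': 21}
del 'c' → {'j': 5, 'u': 13, 'z': 21}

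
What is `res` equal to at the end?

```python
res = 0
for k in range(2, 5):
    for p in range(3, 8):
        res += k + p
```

120

k=2,p=3: res = 0+5 = 5
k=2,p=4: res = 5+6 = 11
k=2,p=5: res = 11+7 = 18
k=2,p=6: res = 18+8 = 26
k=2,p=7: res = 26+9 = 35
k=3,p=3: res = 35+6 = 41
k=3,p=4: res = 41+7 = 48
k=3,p=5: res = 48+8 = 56
k=3,p=6: res = 56+9 = 65
k=3,p=7: res = 65+10 = 75
k=4,p=3: res = 75+7 = 82
k=4,p=4: res = 82+8 = 90
k=4,p=5: res = 90+9 = 99
k=4,p=6: res = 99+10 = 109
k=4,p=7: res = 109+11 = 120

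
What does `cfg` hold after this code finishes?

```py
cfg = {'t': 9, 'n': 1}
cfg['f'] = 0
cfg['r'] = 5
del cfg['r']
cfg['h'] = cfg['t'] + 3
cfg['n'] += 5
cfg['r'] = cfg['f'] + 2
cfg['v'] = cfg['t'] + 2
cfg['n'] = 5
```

{'t': 9, 'n': 5, 'f': 0, 'h': 12, 'r': 2, 'v': 11}

cfg['f'] = 0 → {'t': 9, 'n': 1, 'f': 0}
cfg['r'] = 5 → {'t': 9, 'n': 1, 'f': 0, 'r': 5}
del 'r' → {'t': 9, 'n': 1, 'f': 0}
cfg['h'] = cfg['t']+3 = 12 → {'t': 9, 'n': 1, 'f': 0, 'h': 12}
cfg['n'] = 1+5 = 6 → {'t': 9, 'n': 6, 'f': 0, 'h': 12}
cfg['r'] = cfg['f']+2 = 2 → {'t': 9, 'n': 6, 'f': 0, 'h': 12, 'r': 2}
cfg['v'] = cfg['t']+2 = 11 → {'t': 9, 'n': 6, 'f': 0, 'h': 12, 'r': 2, 'v': 11}
cfg['n'] = 5 → {'t': 9, 'n': 5, 'f': 0, 'h': 12, 'r': 2, 'v': 11}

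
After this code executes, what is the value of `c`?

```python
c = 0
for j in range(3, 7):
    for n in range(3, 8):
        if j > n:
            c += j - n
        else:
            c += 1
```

24

j=3,n=3: not 3>3, c = 0+1 = 1
j=3,n=4: not 3>4, c = 1+1 = 2
j=3,n=5: not 3>5, c = 2+1 = 3
j=3,n=6: not 3>6, c = 3+1 = 4
j=3,n=7: not 3>7, c = 4+1 = 5
j=4,n=3: 4>3, c = 5+1 = 6
j=4,n=4: not 4>4, c = 6+1 = 7
j=4,n=5: not 4>5, c = 7+1 = 8
j=4,n=6: not 4>6, c = 8+1 = 9
j=4,n=7: not 4>7, c = 9+1 = 10
j=5,n=3: 5>3, c = 10+2 = 12
j=5,n=4: 5>4, c = 12+1 = 13
j=5,n=5: not 5>5, c = 13+1 = 14
j=5,n=6: not 5>6, c = 14+1 = 15
j=5,n=7: not 5>7, c = 15+1 = 16
j=6,n=3: 6>3, c = 16+3 = 19
j=6,n=4: 6>4, c = 19+2 = 21
j=6,n=5: 6>5, c = 21+1 = 22
j=6,n=6: not 6>6, c = 22+1 = 23
j=6,n=7: not 6>7, c = 23+1 = 24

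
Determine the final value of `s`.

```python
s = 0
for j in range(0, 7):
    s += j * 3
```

63

j=0: s = 0+0*3 = 0
j=1: s = 0+1*3 = 3
j=2: s = 3+2*3 = 9
j=3: s = 9+3*3 = 18
j=4: s = 18+4*3 = 30
j=5: s = 30+5*3 = 45
j=6: s = 45+6*3 = 63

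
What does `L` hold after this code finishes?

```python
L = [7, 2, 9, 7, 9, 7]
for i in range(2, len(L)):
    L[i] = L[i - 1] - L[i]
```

[7, 2, -7, -14, -23, -30]

i=2: L[2] = 2-9 = -7 → [7, 2, -7, 7, 9, 7]
i=3: L[3] = (-7)-7 = -14 → [7, 2, -7, -14, 9, 7]
i=4: L[4] = (-14)-9 = -23 → [7, 2, -7, -14, -23, 7]
i=5: L[5] = (-23)-7 = -30 → [7, 2, -7, -14, -23, -30]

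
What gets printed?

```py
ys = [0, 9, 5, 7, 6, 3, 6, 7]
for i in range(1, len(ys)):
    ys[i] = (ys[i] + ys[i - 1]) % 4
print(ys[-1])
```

i=1: ys[1] = (9+0)%4 = 1 → [0, 1, 5, 7, 6, 3, 6, 7]
i=2: ys[2] = (5+1)%4 = 2 → [0, 1, 2, 7, 6, 3, 6, 7]
i=3: ys[3] = (7+2)%4 = 1 → [0, 1, 2, 1, 6, 3, 6, 7]
i=4: ys[4] = (6+1)%4 = 3 → [0, 1, 2, 1, 3, 3, 6, 7]
i=5: ys[5] = (3+3)%4 = 2 → [0, 1, 2, 1, 3, 2, 6, 7]
i=6: ys[6] = (6+2)%4 = 0 → [0, 1, 2, 1, 3, 2, 0, 7]
i=7: ys[7] = (7+0)%4 = 3 → [0, 1, 2, 1, 3, 2, 0, 3]

3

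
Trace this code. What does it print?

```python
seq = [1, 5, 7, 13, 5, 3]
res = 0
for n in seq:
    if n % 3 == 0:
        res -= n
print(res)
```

-3

n=1: not %3==0
n=5: not %3==0
n=7: not %3==0
n=13: not %3==0
n=5: not %3==0
n=3: %3==0, res = 0-3 = -3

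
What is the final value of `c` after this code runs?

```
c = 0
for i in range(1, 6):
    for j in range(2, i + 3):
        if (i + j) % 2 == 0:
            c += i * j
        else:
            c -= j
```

i=1,j=2: odd sum, c = 0-2 = -2
i=1,j=3: even sum, c = (-2)+3 = 1
i=2,j=2: even sum, c = 1+4 = 5
i=2,j=3: odd sum, c = 5-3 = 2
i=2,j=4: even sum, c = 2+8 = 10
i=3,j=2: odd sum, c = 10-2 = 8
i=3,j=3: even sum, c = 8+9 = 17
i=3,j=4: odd sum, c = 17-4 = 13
i=3,j=5: even sum, c = 13+15 = 28
i=4,j=2: even sum, c = 28+8 = 36
i=4,j=3: odd sum, c = 36-3 = 33
i=4,j=4: even sum, c = 33+16 = 49
i=4,j=5: odd sum, c = 49-5 = 44
i=4,j=6: even sum, c = 44+24 = 68
i=5,j=2: odd sum, c = 68-2 = 66
i=5,j=3: even sum, c = 66+15 = 81
i=5,j=4: odd sum, c = 81-4 = 77
i=5,j=5: even sum, c = 77+25 = 102
i=5,j=6: odd sum, c = 102-6 = 96
i=5,j=7: even sum, c = 96+35 = 131

131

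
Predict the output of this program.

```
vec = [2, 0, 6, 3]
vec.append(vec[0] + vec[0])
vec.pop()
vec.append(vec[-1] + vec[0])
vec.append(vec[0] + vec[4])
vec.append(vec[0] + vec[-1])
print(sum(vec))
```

append vec[0]+vec[0] = 2+2 = 4 → [2, 0, 6, 3, 4]
pop() removes 4 → [2, 0, 6, 3]
append vec[-1]+vec[0] = 3+2 = 5 → [2, 0, 6, 3, 5]
append vec[0]+vec[4] = 2+5 = 7 → [2, 0, 6, 3, 5, 7]
append vec[0]+vec[-1] = 2+7 = 9 → [2, 0, 6, 3, 5, 7, 9]
sum = 32

32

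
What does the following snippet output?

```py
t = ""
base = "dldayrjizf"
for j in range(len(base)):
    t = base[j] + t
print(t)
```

j=0: prepend 'd' → 'd'
j=1: prepend 'l' → 'ld'
j=2: prepend 'd' → 'dld'
j=3: prepend 'a' → 'adld'
j=4: prepend 'y' → 'yadld'
j=5: prepend 'r' → 'ryadld'
j=6: prepend 'j' → 'jryadld'
j=7: prepend 'i' → 'ijryadld'
j=8: prepend 'z' → 'zijryadld'
j=9: prepend 'f' → 'fzijryadld'

fzijryadld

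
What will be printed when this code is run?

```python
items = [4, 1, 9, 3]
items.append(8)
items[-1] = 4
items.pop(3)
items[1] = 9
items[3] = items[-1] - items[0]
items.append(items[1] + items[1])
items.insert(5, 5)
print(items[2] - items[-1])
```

4

append 8 → [4, 1, 9, 3, 8]
items[-1] = 4 → [4, 1, 9, 3, 4]
pop(3) removes 3 → [4, 1, 9, 4]
items[1] = 9 → [4, 9, 9, 4]
items[3] = items[-1]-items[0] = 4-4 = 0 → [4, 9, 9, 0]
append items[1]+items[1] = 9+9 = 18 → [4, 9, 9, 0, 18]
insert 5 at 5 → [4, 9, 9, 0, 18, 5]
items[2]-items[-1] = 9-5 = 4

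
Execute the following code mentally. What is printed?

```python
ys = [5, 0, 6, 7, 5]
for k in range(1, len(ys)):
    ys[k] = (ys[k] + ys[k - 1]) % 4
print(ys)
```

k=1: ys[1] = (0+5)%4 = 1 → [5, 1, 6, 7, 5]
k=2: ys[2] = (6+1)%4 = 3 → [5, 1, 3, 7, 5]
k=3: ys[3] = (7+3)%4 = 2 → [5, 1, 3, 2, 5]
k=4: ys[4] = (5+2)%4 = 3 → [5, 1, 3, 2, 3]

[5, 1, 3, 2, 3]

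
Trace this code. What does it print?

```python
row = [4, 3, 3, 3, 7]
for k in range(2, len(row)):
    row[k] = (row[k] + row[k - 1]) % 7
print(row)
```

k=2: row[2] = (3+3)%7 = 6 → [4, 3, 6, 3, 7]
k=3: row[3] = (3+6)%7 = 2 → [4, 3, 6, 2, 7]
k=4: row[4] = (7+2)%7 = 2 → [4, 3, 6, 2, 2]

[4, 3, 6, 2, 2]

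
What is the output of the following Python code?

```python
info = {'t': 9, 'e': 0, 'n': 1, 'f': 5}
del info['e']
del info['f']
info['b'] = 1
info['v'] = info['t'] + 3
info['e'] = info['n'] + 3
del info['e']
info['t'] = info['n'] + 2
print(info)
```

del 'e' → {'t': 9, 'n': 1, 'f': 5}
del 'f' → {'t': 9, 'n': 1}
info['b'] = 1 → {'t': 9, 'n': 1, 'b': 1}
info['v'] = info['t']+3 = 12 → {'t': 9, 'n': 1, 'b': 1, 'v': 12}
info['e'] = info['n']+3 = 4 → {'t': 9, 'n': 1, 'b': 1, 'v': 12, 'e': 4}
del 'e' → {'t': 9, 'n': 1, 'b': 1, 'v': 12}
info['t'] = info['n']+2 = 3 → {'t': 3, 'n': 1, 'b': 1, 'v': 12}

{'t': 3, 'n': 1, 'b': 1, 'v': 12}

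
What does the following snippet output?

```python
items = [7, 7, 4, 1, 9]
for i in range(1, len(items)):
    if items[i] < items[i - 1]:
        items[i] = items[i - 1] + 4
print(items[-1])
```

19

i=1: 7>=7, unchanged → [7, 7, 4, 1, 9]
i=2: 4<7, items[2] = 7+4 = 11 → [7, 7, 11, 1, 9]
i=3: 1<11, items[3] = 11+4 = 15 → [7, 7, 11, 15, 9]
i=4: 9<15, items[4] = 15+4 = 19 → [7, 7, 11, 15, 19]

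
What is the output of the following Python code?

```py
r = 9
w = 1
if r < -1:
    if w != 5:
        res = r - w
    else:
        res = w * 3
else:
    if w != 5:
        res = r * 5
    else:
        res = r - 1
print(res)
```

r=9, w=1
r < -1 is False; w != 5 is True
→ res = r * 5 = 45

45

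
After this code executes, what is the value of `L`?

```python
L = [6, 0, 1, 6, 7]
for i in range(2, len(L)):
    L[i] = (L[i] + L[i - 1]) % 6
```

i=2: L[2] = (1+0)%6 = 1 → [6, 0, 1, 6, 7]
i=3: L[3] = (6+1)%6 = 1 → [6, 0, 1, 1, 7]
i=4: L[4] = (7+1)%6 = 2 → [6, 0, 1, 1, 2]

[6, 0, 1, 1, 2]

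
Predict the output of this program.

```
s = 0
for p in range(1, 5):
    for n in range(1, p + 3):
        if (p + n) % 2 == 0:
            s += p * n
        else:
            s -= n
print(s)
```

70

p=1,n=1: even sum, s = 0+1 = 1
p=1,n=2: odd sum, s = 1-2 = -1
p=1,n=3: even sum, s = (-1)+3 = 2
p=2,n=1: odd sum, s = 2-1 = 1
p=2,n=2: even sum, s = 1+4 = 5
p=2,n=3: odd sum, s = 5-3 = 2
p=2,n=4: even sum, s = 2+8 = 10
p=3,n=1: even sum, s = 10+3 = 13
p=3,n=2: odd sum, s = 13-2 = 11
p=3,n=3: even sum, s = 11+9 = 20
p=3,n=4: odd sum, s = 20-4 = 16
p=3,n=5: even sum, s = 16+15 = 31
p=4,n=1: odd sum, s = 31-1 = 30
p=4,n=2: even sum, s = 30+8 = 38
p=4,n=3: odd sum, s = 38-3 = 35
p=4,n=4: even sum, s = 35+16 = 51
p=4,n=5: odd sum, s = 51-5 = 46
p=4,n=6: even sum, s = 46+24 = 70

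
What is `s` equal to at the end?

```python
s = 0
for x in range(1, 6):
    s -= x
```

x=1: s = 0-1 = -1
x=2: s = (-1)-2 = -3
x=3: s = (-3)-3 = -6
x=4: s = (-6)-4 = -10
x=5: s = (-10)-5 = -15

-15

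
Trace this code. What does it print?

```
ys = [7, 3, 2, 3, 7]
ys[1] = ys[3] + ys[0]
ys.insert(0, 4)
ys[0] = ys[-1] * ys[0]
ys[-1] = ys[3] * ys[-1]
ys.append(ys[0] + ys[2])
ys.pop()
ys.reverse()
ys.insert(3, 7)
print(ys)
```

[14, 3, 2, 7, 10, 7, 28]

ys[1] = ys[3]+ys[0] = 3+7 = 10 → [7, 10, 2, 3, 7]
insert 4 at 0 → [4, 7, 10, 2, 3, 7]
ys[0] = ys[-1]*ys[0] = 7*4 = 28 → [28, 7, 10, 2, 3, 7]
ys[-1] = ys[3]*ys[-1] = 2*7 = 14 → [28, 7, 10, 2, 3, 14]
append ys[0]+ys[2] = 28+10 = 38 → [28, 7, 10, 2, 3, 14, 38]
pop() removes 38 → [28, 7, 10, 2, 3, 14]
reverse → [14, 3, 2, 10, 7, 28]
insert 7 at 3 → [14, 3, 2, 7, 10, 7, 28]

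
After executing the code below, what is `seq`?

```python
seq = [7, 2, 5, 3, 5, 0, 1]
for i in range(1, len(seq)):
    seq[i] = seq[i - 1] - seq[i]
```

i=1: seq[1] = 7-2 = 5 → [7, 5, 5, 3, 5, 0, 1]
i=2: seq[2] = 5-5 = 0 → [7, 5, 0, 3, 5, 0, 1]
i=3: seq[3] = 0-3 = -3 → [7, 5, 0, -3, 5, 0, 1]
i=4: seq[4] = (-3)-5 = -8 → [7, 5, 0, -3, -8, 0, 1]
i=5: seq[5] = (-8)-0 = -8 → [7, 5, 0, -3, -8, -8, 1]
i=6: seq[6] = (-8)-1 = -9 → [7, 5, 0, -3, -8, -8, -9]

[7, 5, 0, -3, -8, -8, -9]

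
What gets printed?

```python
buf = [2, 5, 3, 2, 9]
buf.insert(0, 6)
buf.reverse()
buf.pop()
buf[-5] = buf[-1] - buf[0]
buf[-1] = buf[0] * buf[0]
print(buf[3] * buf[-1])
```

insert 6 at 0 → [6, 2, 5, 3, 2, 9]
reverse → [9, 2, 3, 5, 2, 6]
pop() removes 6 → [9, 2, 3, 5, 2]
buf[-5] = buf[-1]-buf[0] = 2-9 = -7 → [-7, 2, 3, 5, 2]
buf[-1] = buf[0]*buf[0] = (-7)*(-7) = 49 → [-7, 2, 3, 5, 49]
buf[3]*buf[-1] = 5*49 = 245

245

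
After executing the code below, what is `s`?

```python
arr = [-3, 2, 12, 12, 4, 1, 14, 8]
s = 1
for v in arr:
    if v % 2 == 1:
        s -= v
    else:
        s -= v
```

-49

v=-3: odd, s = 1-(-3) = 4
v=2: not odd, s = 4-2 = 2
v=12: not odd, s = 2-12 = -10
v=12: not odd, s = (-10)-12 = -22
v=4: not odd, s = (-22)-4 = -26
v=1: odd, s = (-26)-1 = -27
v=14: not odd, s = (-27)-14 = -41
v=8: not odd, s = (-41)-8 = -49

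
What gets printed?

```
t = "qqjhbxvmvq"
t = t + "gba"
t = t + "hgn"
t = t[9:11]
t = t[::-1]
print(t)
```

gq

+ 'gba' → 'qqjhbxvmvqgba'
+ 'hgn' → 'qqjhbxvmvqgbahgn'
slice [9:11] → 'qg'
reverse → 'gq'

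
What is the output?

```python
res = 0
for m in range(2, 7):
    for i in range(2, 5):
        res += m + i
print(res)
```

m=2,i=2: res = 0+4 = 4
m=2,i=3: res = 4+5 = 9
m=2,i=4: res = 9+6 = 15
m=3,i=2: res = 15+5 = 20
m=3,i=3: res = 20+6 = 26
m=3,i=4: res = 26+7 = 33
m=4,i=2: res = 33+6 = 39
m=4,i=3: res = 39+7 = 46
m=4,i=4: res = 46+8 = 54
m=5,i=2: res = 54+7 = 61
m=5,i=3: res = 61+8 = 69
m=5,i=4: res = 69+9 = 78
m=6,i=2: res = 78+8 = 86
m=6,i=3: res = 86+9 = 95
m=6,i=4: res = 95+10 = 105

105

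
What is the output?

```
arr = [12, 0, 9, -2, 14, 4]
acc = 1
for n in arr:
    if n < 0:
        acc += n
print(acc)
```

-1

n=12: not <0
n=0: not <0
n=9: not <0
n=-2: <0, acc = 1+(-2) = -1
n=14: not <0
n=4: not <0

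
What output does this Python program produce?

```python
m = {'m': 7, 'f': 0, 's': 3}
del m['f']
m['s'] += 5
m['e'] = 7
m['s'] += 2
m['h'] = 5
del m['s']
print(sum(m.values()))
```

19

del 'f' → {'m': 7, 's': 3}
m['s'] = 3+5 = 8 → {'m': 7, 's': 8}
m['e'] = 7 → {'m': 7, 's': 8, 'e': 7}
m['s'] = 8+2 = 10 → {'m': 7, 's': 10, 'e': 7}
m['h'] = 5 → {'m': 7, 's': 10, 'e': 7, 'h': 5}
del 's' → {'m': 7, 'e': 7, 'h': 5}
sum of values = 19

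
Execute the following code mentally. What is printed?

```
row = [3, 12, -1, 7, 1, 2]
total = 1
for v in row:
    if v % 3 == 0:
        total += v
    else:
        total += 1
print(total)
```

v=3: %3==0, total = 1+3 = 4
v=12: %3==0, total = 4+12 = 16
v=-1: not %3==0, total = 16+1 = 17
v=7: not %3==0, total = 17+1 = 18
v=1: not %3==0, total = 18+1 = 19
v=2: not %3==0, total = 19+1 = 20

20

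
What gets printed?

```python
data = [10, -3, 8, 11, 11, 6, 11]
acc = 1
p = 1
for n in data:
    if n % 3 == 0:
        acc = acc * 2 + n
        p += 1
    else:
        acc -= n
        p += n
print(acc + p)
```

-53

n=10: not %3==0, acc = 1-10 = -9; p=11
n=-3: %3==0, acc = (-9)*2+(-3) = -21; p=12
n=8: not %3==0, acc = (-21)-8 = -29; p=20
n=11: not %3==0, acc = (-29)-11 = -40; p=31
n=11: not %3==0, acc = (-40)-11 = -51; p=42
n=6: %3==0, acc = (-51)*2+6 = -96; p=43
n=11: not %3==0, acc = (-96)-11 = -107; p=54
acc+p = (-107)+54 = -53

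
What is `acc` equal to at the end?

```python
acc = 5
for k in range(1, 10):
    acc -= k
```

k=1: acc = 5-1 = 4
k=2: acc = 4-2 = 2
k=3: acc = 2-3 = -1
k=4: acc = (-1)-4 = -5
k=5: acc = (-5)-5 = -10
k=6: acc = (-10)-6 = -16
k=7: acc = (-16)-7 = -23
k=8: acc = (-23)-8 = -31
k=9: acc = (-31)-9 = -40

-40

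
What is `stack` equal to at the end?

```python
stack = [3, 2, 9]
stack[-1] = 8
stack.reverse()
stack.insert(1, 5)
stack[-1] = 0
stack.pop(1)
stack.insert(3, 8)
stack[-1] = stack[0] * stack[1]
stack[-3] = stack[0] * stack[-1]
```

stack[-1] = 8 → [3, 2, 8]
reverse → [8, 2, 3]
insert 5 at 1 → [8, 5, 2, 3]
stack[-1] = 0 → [8, 5, 2, 0]
pop(1) removes 5 → [8, 2, 0]
insert 8 at 3 → [8, 2, 0, 8]
stack[-1] = stack[0]*stack[1] = 8*2 = 16 → [8, 2, 0, 16]
stack[-3] = stack[0]*stack[-1] = 8*16 = 128 → [8, 128, 0, 16]

[8, 128, 0, 16]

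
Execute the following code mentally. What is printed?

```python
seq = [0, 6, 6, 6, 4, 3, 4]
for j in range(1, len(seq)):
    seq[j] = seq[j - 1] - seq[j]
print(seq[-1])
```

j=1: seq[1] = 0-6 = -6 → [0, -6, 6, 6, 4, 3, 4]
j=2: seq[2] = (-6)-6 = -12 → [0, -6, -12, 6, 4, 3, 4]
j=3: seq[3] = (-12)-6 = -18 → [0, -6, -12, -18, 4, 3, 4]
j=4: seq[4] = (-18)-4 = -22 → [0, -6, -12, -18, -22, 3, 4]
j=5: seq[5] = (-22)-3 = -25 → [0, -6, -12, -18, -22, -25, 4]
j=6: seq[6] = (-25)-4 = -29 → [0, -6, -12, -18, -22, -25, -29]

-29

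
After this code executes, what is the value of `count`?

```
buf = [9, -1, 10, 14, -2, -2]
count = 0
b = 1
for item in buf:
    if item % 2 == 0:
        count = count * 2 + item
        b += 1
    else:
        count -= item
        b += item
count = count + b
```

15

item=9: not even, count = 0-9 = -9; b=10
item=-1: not even, count = (-9)-(-1) = -8; b=9
item=10: even, count = (-8)*2+10 = -6; b=10
item=14: even, count = (-6)*2+14 = 2; b=11
item=-2: even, count = 2*2+(-2) = 2; b=12
item=-2: even, count = 2*2+(-2) = 2; b=13
count+b = 2+13 = 15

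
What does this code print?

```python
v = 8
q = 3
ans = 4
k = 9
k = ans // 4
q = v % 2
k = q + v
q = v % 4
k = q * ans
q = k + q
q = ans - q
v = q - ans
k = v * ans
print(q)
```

4

k = 4//4 = 1
q = 8%2 = 0
k = 0+8 = 8
q = 8%4 = 0
k = 0*4 = 0
q = 0+0 = 0
q = 4-0 = 4
v = 4-4 = 0
k = 0*4 = 0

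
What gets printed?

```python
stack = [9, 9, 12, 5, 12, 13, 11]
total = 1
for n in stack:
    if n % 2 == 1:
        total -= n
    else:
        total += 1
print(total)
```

n=9: odd, total = 1-9 = -8
n=9: odd, total = (-8)-9 = -17
n=12: not odd, total = (-17)+1 = -16
n=5: odd, total = (-16)-5 = -21
n=12: not odd, total = (-21)+1 = -20
n=13: odd, total = (-20)-13 = -33
n=11: odd, total = (-33)-11 = -44

-44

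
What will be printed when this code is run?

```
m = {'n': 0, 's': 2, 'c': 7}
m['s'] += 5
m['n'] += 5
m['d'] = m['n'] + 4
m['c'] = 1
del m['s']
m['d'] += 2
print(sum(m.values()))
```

m['s'] = 2+5 = 7 → {'n': 0, 's': 7, 'c': 7}
m['n'] = 0+5 = 5 → {'n': 5, 's': 7, 'c': 7}
m['d'] = m['n']+4 = 9 → {'n': 5, 's': 7, 'c': 7, 'd': 9}
m['c'] = 1 → {'n': 5, 's': 7, 'c': 1, 'd': 9}
del 's' → {'n': 5, 'c': 1, 'd': 9}
m['d'] = 9+2 = 11 → {'n': 5, 'c': 1, 'd': 11}
sum of values = 17

17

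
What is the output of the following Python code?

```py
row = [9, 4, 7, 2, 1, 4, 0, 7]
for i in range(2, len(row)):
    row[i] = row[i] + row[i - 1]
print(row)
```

i=2: row[2] = 7+4 = 11 → [9, 4, 11, 2, 1, 4, 0, 7]
i=3: row[3] = 2+11 = 13 → [9, 4, 11, 13, 1, 4, 0, 7]
i=4: row[4] = 1+13 = 14 → [9, 4, 11, 13, 14, 4, 0, 7]
i=5: row[5] = 4+14 = 18 → [9, 4, 11, 13, 14, 18, 0, 7]
i=6: row[6] = 0+18 = 18 → [9, 4, 11, 13, 14, 18, 18, 7]
i=7: row[7] = 7+18 = 25 → [9, 4, 11, 13, 14, 18, 18, 25]

[9, 4, 11, 13, 14, 18, 18, 25]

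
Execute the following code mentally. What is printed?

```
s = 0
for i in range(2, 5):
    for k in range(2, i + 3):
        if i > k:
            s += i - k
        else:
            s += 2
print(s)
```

22

i=2,k=2: not 2>2, s = 0+2 = 2
i=2,k=3: not 2>3, s = 2+2 = 4
i=2,k=4: not 2>4, s = 4+2 = 6
i=3,k=2: 3>2, s = 6+1 = 7
i=3,k=3: not 3>3, s = 7+2 = 9
i=3,k=4: not 3>4, s = 9+2 = 11
i=3,k=5: not 3>5, s = 11+2 = 13
i=4,k=2: 4>2, s = 13+2 = 15
i=4,k=3: 4>3, s = 15+1 = 16
i=4,k=4: not 4>4, s = 16+2 = 18
i=4,k=5: not 4>5, s = 18+2 = 20
i=4,k=6: not 4>6, s = 20+2 = 22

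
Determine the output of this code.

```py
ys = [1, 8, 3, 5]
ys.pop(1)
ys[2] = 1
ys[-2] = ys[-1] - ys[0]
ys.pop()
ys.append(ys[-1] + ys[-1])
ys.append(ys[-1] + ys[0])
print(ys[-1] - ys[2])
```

pop(1) removes 8 → [1, 3, 5]
ys[2] = 1 → [1, 3, 1]
ys[-2] = ys[-1]-ys[0] = 1-1 = 0 → [1, 0, 1]
pop() removes 1 → [1, 0]
append ys[-1]+ys[-1] = 0+0 = 0 → [1, 0, 0]
append ys[-1]+ys[0] = 0+1 = 1 → [1, 0, 0, 1]
ys[-1]-ys[2] = 1-0 = 1

1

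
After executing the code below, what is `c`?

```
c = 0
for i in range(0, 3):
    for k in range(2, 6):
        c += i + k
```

i=0,k=2: c = 0+2 = 2
i=0,k=3: c = 2+3 = 5
i=0,k=4: c = 5+4 = 9
i=0,k=5: c = 9+5 = 14
i=1,k=2: c = 14+3 = 17
i=1,k=3: c = 17+4 = 21
i=1,k=4: c = 21+5 = 26
i=1,k=5: c = 26+6 = 32
i=2,k=2: c = 32+4 = 36
i=2,k=3: c = 36+5 = 41
i=2,k=4: c = 41+6 = 47
i=2,k=5: c = 47+7 = 54

54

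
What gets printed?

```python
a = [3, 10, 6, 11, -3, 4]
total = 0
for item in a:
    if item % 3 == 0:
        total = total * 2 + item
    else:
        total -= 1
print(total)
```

item=3: %3==0, total = 0*2+3 = 3
item=10: not %3==0, total = 3-1 = 2
item=6: %3==0, total = 2*2+6 = 10
item=11: not %3==0, total = 10-1 = 9
item=-3: %3==0, total = 9*2+(-3) = 15
item=4: not %3==0, total = 15-1 = 14

14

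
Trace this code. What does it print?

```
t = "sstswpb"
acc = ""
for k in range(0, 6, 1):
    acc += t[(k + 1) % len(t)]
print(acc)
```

stswpb

k=0: add t[1]='s' → 's'
k=1: add t[2]='t' → 'st'
k=2: add t[3]='s' → 'sts'
k=3: add t[4]='w' → 'stsw'
k=4: add t[5]='p' → 'stswp'
k=5: add t[6]='b' → 'stswpb'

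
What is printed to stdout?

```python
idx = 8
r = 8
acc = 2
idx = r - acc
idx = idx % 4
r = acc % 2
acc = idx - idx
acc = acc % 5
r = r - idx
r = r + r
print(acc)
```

idx = 8-2 = 6
idx = 6%4 = 2
r = 2%2 = 0
acc = 2-2 = 0
acc = 0%5 = 0
r = 0-2 = -2
r = (-2)+(-2) = -4

0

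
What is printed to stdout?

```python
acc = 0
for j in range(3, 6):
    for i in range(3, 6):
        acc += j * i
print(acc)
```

j=3,i=3: acc = 0+9 = 9
j=3,i=4: acc = 9+12 = 21
j=3,i=5: acc = 21+15 = 36
j=4,i=3: acc = 36+12 = 48
j=4,i=4: acc = 48+16 = 64
j=4,i=5: acc = 64+20 = 84
j=5,i=3: acc = 84+15 = 99
j=5,i=4: acc = 99+20 = 119
j=5,i=5: acc = 119+25 = 144

144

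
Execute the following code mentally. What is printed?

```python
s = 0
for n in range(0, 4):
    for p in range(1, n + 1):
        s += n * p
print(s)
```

n=1,p=1: s = 0+1 = 1
n=2,p=1: s = 1+2 = 3
n=2,p=2: s = 3+4 = 7
n=3,p=1: s = 7+3 = 10
n=3,p=2: s = 10+6 = 16
n=3,p=3: s = 16+9 = 25

25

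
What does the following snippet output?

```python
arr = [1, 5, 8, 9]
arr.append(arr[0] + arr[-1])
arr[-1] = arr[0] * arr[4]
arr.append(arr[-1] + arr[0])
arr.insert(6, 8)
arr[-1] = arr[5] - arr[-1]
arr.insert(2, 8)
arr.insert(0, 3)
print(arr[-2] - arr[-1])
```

append arr[0]+arr[-1] = 1+9 = 10 → [1, 5, 8, 9, 10]
arr[-1] = arr[0]*arr[4] = 1*10 = 10 → [1, 5, 8, 9, 10]
append arr[-1]+arr[0] = 10+1 = 11 → [1, 5, 8, 9, 10, 11]
insert 8 at 6 → [1, 5, 8, 9, 10, 11, 8]
arr[-1] = arr[5]-arr[-1] = 11-8 = 3 → [1, 5, 8, 9, 10, 11, 3]
insert 8 at 2 → [1, 5, 8, 8, 9, 10, 11, 3]
insert 3 at 0 → [3, 1, 5, 8, 8, 9, 10, 11, 3]
arr[-2]-arr[-1] = 11-3 = 8

8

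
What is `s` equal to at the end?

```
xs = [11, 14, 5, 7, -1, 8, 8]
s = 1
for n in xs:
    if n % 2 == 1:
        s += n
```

23

n=11: odd, s = 1+11 = 12
n=14: not odd
n=5: odd, s = 12+5 = 17
n=7: odd, s = 17+7 = 24
n=-1: odd, s = 24+(-1) = 23
n=8: not odd
n=8: not odd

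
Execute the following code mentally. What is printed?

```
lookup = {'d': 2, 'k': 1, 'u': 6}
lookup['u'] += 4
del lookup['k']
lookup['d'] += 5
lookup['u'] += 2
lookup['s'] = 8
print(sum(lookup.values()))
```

27

lookup['u'] = 6+4 = 10 → {'d': 2, 'k': 1, 'u': 10}
del 'k' → {'d': 2, 'u': 10}
lookup['d'] = 2+5 = 7 → {'d': 7, 'u': 10}
lookup['u'] = 10+2 = 12 → {'d': 7, 'u': 12}
lookup['s'] = 8 → {'d': 7, 'u': 12, 's': 8}
sum of values = 27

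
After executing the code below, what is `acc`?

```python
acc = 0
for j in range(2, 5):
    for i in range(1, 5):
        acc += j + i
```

j=2,i=1: acc = 0+3 = 3
j=2,i=2: acc = 3+4 = 7
j=2,i=3: acc = 7+5 = 12
j=2,i=4: acc = 12+6 = 18
j=3,i=1: acc = 18+4 = 22
j=3,i=2: acc = 22+5 = 27
j=3,i=3: acc = 27+6 = 33
j=3,i=4: acc = 33+7 = 40
j=4,i=1: acc = 40+5 = 45
j=4,i=2: acc = 45+6 = 51
j=4,i=3: acc = 51+7 = 58
j=4,i=4: acc = 58+8 = 66

66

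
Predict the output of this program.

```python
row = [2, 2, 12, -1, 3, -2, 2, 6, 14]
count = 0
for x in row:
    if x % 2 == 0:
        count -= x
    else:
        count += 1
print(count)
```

-34

x=2: even, count = 0-2 = -2
x=2: even, count = (-2)-2 = -4
x=12: even, count = (-4)-12 = -16
x=-1: not even, count = (-16)+1 = -15
x=3: not even, count = (-15)+1 = -14
x=-2: even, count = (-14)-(-2) = -12
x=2: even, count = (-12)-2 = -14
x=6: even, count = (-14)-6 = -20
x=14: even, count = (-20)-14 = -34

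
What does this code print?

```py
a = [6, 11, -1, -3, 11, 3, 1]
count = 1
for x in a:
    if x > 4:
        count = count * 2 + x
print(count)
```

65

x=6: >4, count = 1*2+6 = 8
x=11: >4, count = 8*2+11 = 27
x=-1: not >4
x=-3: not >4
x=11: >4, count = 27*2+11 = 65
x=3: not >4
x=1: not >4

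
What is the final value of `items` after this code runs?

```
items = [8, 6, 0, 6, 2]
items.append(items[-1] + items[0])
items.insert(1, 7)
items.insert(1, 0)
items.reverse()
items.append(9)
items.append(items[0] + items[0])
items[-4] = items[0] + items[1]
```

append items[-1]+items[0] = 2+8 = 10 → [8, 6, 0, 6, 2, 10]
insert 7 at 1 → [8, 7, 6, 0, 6, 2, 10]
insert 0 at 1 → [8, 0, 7, 6, 0, 6, 2, 10]
reverse → [10, 2, 6, 0, 6, 7, 0, 8]
append 9 → [10, 2, 6, 0, 6, 7, 0, 8, 9]
append items[0]+items[0] = 10+10 = 20 → [10, 2, 6, 0, 6, 7, 0, 8, 9, 20]
items[-4] = items[0]+items[1] = 10+2 = 12 → [10, 2, 6, 0, 6, 7, 12, 8, 9, 20]

[10, 2, 6, 0, 6, 7, 12, 8, 9, 20]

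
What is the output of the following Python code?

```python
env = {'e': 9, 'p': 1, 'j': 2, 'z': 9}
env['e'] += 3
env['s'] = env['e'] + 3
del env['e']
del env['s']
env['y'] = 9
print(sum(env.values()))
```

21

env['e'] = 9+3 = 12 → {'e': 12, 'p': 1, 'j': 2, 'z': 9}
env['s'] = env['e']+3 = 15 → {'e': 12, 'p': 1, 'j': 2, 'z': 9, 's': 15}
del 'e' → {'p': 1, 'j': 2, 'z': 9, 's': 15}
del 's' → {'p': 1, 'j': 2, 'z': 9}
env['y'] = 9 → {'p': 1, 'j': 2, 'z': 9, 'y': 9}
sum of values = 21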